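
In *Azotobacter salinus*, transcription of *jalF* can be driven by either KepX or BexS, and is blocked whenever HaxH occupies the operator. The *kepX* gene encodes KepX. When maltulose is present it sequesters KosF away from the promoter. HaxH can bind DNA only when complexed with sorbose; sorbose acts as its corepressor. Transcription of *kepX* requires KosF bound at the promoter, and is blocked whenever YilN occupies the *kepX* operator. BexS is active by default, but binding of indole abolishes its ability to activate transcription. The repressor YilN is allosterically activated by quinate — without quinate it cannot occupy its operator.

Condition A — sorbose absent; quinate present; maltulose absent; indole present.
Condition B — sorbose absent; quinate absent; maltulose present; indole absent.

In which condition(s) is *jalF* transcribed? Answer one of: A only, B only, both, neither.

B only

Condition A:
Sorbose is absent, so HaxH is inactive.
Quinate is present, so YilN is active.
Maltulose is absent, so KosF is active.
With repressor YilN bound, *kepX* is not transcribed.
So KepX is not produced.
Indole is present, so BexS is inactive.
No activator is available at the *jalF* promoter, so *jalF* is not transcribed.
→ *jalF* is OFF in A.
Condition B:
Sorbose is absent, so HaxH is inactive.
Quinate is absent, so YilN is inactive.
Maltulose is present, so KosF is inactive.
Required activator KosF is absent, so *kepX* is not transcribed.
So KepX is not produced.
Indole is absent, so BexS is active.
Activator BexS is present, so *jalF* is transcribed.
→ *jalF* is ON in B.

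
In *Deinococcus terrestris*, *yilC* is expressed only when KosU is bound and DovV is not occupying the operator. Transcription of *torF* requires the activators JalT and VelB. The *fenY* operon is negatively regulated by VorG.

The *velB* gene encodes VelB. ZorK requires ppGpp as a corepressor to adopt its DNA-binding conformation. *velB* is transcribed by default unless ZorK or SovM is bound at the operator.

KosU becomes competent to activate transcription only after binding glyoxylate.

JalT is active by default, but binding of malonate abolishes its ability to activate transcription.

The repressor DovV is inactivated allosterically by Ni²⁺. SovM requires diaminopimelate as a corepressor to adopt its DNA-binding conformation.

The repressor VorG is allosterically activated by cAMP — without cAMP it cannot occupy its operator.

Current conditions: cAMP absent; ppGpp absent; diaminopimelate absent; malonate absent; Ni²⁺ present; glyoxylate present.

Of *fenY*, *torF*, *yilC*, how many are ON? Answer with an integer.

3

cAMP is absent, so VorG is inactive.
With no repressor bound, *fenY* is transcribed.
→ *fenY* is ON.
Malonate is absent, so JalT is active.
ppGpp is absent, so ZorK is inactive.
Diaminopimelate is absent, so SovM is inactive.
With no repressor bound, *velB* is transcribed.
So VelB is produced and active.
No repressor is bound and JalT and VelB are active, so *torF* is transcribed.
→ *torF* is ON.
Ni²⁺ is present, so DovV is inactive.
Glyoxylate is present, so KosU is active.
No repressor is bound and KosU is active, so *yilC* is transcribed.
→ *yilC* is ON.
3 of the 3 genes are transcribed.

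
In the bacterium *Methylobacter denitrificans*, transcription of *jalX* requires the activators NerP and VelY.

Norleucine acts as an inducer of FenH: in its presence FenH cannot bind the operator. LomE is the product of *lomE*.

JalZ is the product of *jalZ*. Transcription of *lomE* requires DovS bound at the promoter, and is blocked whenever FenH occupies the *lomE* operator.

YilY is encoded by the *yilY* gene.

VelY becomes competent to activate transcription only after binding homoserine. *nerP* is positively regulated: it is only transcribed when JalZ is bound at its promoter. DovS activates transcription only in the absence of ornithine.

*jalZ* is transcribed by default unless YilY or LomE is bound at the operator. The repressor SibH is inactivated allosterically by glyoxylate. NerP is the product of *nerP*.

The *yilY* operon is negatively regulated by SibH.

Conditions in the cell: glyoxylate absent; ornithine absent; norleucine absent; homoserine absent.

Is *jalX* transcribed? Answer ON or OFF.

Glyoxylate is absent, so SibH is active.
With repressor SibH bound, *yilY* is not transcribed.
So YilY is not produced.
Norleucine is absent, so FenH is active.
Ornithine is absent, so DovS is active.
With repressor FenH bound, *lomE* is not transcribed.
So LomE is not produced.
With no repressor bound, *jalZ* is transcribed.
So JalZ is produced and active.
No repressor is bound and JalZ is active, so *nerP* is transcribed.
So NerP is produced and active.
Homoserine is absent, so VelY is inactive.
Required activator VelY is absent, so *jalX* is not transcribed.

OFF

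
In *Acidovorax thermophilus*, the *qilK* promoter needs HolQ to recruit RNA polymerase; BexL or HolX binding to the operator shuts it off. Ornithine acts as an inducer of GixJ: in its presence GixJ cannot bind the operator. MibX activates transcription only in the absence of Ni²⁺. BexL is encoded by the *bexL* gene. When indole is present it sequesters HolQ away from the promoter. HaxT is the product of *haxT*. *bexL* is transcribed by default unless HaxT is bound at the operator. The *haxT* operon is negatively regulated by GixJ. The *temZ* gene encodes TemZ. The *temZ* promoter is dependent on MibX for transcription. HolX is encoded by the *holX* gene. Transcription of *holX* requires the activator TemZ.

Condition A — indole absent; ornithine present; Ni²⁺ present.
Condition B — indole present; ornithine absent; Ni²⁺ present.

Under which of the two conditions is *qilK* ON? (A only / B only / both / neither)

Condition A:
Indole is absent, so HolQ is active.
Ornithine is present, so GixJ is inactive.
With no repressor bound, *haxT* is transcribed.
So HaxT is produced and active.
With repressor HaxT bound, *bexL* is not transcribed.
So BexL is not produced.
Ni²⁺ is present, so MibX is inactive.
Required activator MibX is absent, so *temZ* is not transcribed.
So TemZ is not produced.
Required activator TemZ is absent, so *holX* is not transcribed.
So HolX is not produced.
No repressor is bound and HolQ is active, so *qilK* is transcribed.
→ *qilK* is ON in A.
Condition B:
Indole is present, so HolQ is inactive.
Ornithine is absent, so GixJ is active.
With repressor GixJ bound, *haxT* is not transcribed.
So HaxT is not produced.
With no repressor bound, *bexL* is transcribed.
So BexL is produced and active.
Ni²⁺ is present, so MibX is inactive.
Required activator MibX is absent, so *temZ* is not transcribed.
So TemZ is not produced.
Required activator TemZ is absent, so *holX* is not transcribed.
So HolX is not produced.
With repressor BexL bound, *qilK* is not transcribed.
→ *qilK* is OFF in B.

A only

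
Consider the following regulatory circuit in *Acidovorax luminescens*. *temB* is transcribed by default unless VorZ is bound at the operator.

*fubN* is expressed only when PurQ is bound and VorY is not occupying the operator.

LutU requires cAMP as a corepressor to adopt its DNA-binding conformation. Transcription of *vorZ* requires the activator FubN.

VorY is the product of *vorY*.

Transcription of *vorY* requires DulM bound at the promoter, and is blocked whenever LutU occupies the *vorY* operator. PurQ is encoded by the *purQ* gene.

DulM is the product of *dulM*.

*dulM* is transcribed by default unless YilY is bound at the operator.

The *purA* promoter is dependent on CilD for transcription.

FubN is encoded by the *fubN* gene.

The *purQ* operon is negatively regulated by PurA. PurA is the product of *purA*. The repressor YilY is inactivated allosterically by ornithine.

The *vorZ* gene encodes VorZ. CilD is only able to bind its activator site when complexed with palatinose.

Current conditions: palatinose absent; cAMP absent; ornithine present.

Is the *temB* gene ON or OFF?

ON

Palatinose is absent, so CilD is inactive.
Required activator CilD is absent, so *purA* is not transcribed.
So PurA is not produced.
With no repressor bound, *purQ* is transcribed.
So PurQ is produced and active.
cAMP is absent, so LutU is inactive.
Ornithine is present, so YilY is inactive.
With no repressor bound, *dulM* is transcribed.
So DulM is produced and active.
No repressor is bound and DulM is active, so *vorY* is transcribed.
So VorY is produced and active.
With repressor VorY bound, *fubN* is not transcribed.
So FubN is not produced.
Required activator FubN is absent, so *vorZ* is not transcribed.
So VorZ is not produced.
With no repressor bound, *temB* is transcribed.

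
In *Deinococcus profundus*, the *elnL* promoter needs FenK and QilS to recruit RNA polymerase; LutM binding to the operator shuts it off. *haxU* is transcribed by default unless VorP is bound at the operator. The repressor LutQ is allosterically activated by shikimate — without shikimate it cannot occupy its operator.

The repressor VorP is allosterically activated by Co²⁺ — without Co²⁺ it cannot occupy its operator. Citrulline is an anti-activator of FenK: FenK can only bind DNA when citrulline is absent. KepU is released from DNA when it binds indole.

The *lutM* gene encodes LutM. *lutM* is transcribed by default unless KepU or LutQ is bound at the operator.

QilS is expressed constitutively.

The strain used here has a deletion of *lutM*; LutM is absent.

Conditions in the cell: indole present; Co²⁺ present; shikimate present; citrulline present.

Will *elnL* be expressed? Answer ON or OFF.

LutM is non-functional in this strain, so it has no effect.
Citrulline is present, so FenK is inactive.
QilS is produced constitutively and is active.
Required activator FenK is absent, so *elnL* is not transcribed.

OFF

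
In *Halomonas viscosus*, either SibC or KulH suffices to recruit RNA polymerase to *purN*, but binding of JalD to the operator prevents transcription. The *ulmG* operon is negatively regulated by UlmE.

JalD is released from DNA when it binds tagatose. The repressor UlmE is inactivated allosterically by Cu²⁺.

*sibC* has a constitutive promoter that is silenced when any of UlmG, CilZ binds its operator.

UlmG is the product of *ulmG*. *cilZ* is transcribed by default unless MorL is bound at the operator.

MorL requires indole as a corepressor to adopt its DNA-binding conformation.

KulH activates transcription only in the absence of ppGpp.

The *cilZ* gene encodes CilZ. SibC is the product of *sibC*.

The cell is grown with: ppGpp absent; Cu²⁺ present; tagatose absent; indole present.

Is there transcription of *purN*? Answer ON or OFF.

OFF

Cu²⁺ is present, so UlmE is inactive.
With no repressor bound, *ulmG* is transcribed.
So UlmG is produced and active.
Indole is present, so MorL is active.
With repressor MorL bound, *cilZ* is not transcribed.
So CilZ is not produced.
With repressor UlmG bound, *sibC* is not transcribed.
So SibC is not produced.
ppGpp is absent, so KulH is active.
Tagatose is absent, so JalD is active.
With repressor JalD bound, *purN* is not transcribed.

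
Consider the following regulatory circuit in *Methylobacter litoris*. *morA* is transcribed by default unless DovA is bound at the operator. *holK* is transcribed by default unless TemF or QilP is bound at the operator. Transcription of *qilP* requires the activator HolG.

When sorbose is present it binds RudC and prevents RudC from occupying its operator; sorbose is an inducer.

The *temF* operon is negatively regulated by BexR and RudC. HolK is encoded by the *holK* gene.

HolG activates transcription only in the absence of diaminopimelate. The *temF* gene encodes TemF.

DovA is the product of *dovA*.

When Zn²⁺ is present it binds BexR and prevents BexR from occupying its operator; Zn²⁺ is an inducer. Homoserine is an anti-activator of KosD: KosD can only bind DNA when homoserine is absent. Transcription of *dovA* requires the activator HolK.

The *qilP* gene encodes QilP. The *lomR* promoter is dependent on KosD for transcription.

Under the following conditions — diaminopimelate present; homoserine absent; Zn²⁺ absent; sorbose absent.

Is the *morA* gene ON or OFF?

Zn²⁺ is absent, so BexR is active.
Sorbose is absent, so RudC is active.
With repressor BexR bound, *temF* is not transcribed.
So TemF is not produced.
Diaminopimelate is present, so HolG is inactive.
Required activator HolG is absent, so *qilP* is not transcribed.
So QilP is not produced.
With no repressor bound, *holK* is transcribed.
So HolK is produced and active.
No repressor is bound and HolK is active, so *dovA* is transcribed.
So DovA is produced and active.
With repressor DovA bound, *morA* is not transcribed.

OFF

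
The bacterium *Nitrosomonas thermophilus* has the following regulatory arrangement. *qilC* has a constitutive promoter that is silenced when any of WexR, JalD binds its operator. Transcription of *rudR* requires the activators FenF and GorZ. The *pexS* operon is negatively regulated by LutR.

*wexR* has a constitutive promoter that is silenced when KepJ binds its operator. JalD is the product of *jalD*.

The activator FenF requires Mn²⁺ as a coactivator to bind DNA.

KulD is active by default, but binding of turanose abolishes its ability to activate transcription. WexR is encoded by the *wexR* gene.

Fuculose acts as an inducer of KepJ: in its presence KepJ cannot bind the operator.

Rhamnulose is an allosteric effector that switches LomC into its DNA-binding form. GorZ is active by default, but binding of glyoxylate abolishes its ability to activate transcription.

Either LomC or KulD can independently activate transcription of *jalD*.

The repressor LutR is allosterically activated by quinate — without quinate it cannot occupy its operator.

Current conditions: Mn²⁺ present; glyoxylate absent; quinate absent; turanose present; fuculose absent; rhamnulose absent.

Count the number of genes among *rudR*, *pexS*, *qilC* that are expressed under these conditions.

3

Mn²⁺ is present, so FenF is active.
Glyoxylate is absent, so GorZ is active.
No repressor is bound and FenF and GorZ are active, so *rudR* is transcribed.
→ *rudR* is ON.
Quinate is absent, so LutR is inactive.
With no repressor bound, *pexS* is transcribed.
→ *pexS* is ON.
Fuculose is absent, so KepJ is active.
With repressor KepJ bound, *wexR* is not transcribed.
So WexR is not produced.
Rhamnulose is absent, so LomC is inactive.
Turanose is present, so KulD is inactive.
No activator is available at the *jalD* promoter, so *jalD* is not transcribed.
So JalD is not produced.
With no repressor bound, *qilC* is transcribed.
→ *qilC* is ON.
3 of the 3 genes are transcribed.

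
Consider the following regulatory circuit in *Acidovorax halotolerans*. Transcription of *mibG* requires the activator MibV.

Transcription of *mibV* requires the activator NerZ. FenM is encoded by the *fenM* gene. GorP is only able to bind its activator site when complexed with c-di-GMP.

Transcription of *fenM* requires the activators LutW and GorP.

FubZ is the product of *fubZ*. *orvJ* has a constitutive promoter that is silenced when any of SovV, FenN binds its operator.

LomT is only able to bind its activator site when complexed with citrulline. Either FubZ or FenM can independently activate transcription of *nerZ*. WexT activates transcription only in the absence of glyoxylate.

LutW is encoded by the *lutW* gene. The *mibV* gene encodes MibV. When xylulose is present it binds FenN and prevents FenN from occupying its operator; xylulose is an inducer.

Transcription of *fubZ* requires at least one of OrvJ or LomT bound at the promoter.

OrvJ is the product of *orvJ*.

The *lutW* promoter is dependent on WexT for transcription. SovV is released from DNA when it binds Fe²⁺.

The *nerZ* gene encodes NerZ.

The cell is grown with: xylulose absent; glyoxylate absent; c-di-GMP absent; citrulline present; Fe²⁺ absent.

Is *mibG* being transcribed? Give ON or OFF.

Fe²⁺ is absent, so SovV is active.
Xylulose is absent, so FenN is active.
With repressor SovV bound, *orvJ* is not transcribed.
So OrvJ is not produced.
Citrulline is present, so LomT is active.
Activator LomT is present, so *fubZ* is transcribed.
So FubZ is produced and active.
Glyoxylate is absent, so WexT is active.
No repressor is bound and WexT is active, so *lutW* is transcribed.
So LutW is produced and active.
c-di-GMP is absent, so GorP is inactive.
Required activator GorP is absent, so *fenM* is not transcribed.
So FenM is not produced.
Activator FubZ is present, so *nerZ* is transcribed.
So NerZ is produced and active.
No repressor is bound and NerZ is active, so *mibV* is transcribed.
So MibV is produced and active.
No repressor is bound and MibV is active, so *mibG* is transcribed.

ON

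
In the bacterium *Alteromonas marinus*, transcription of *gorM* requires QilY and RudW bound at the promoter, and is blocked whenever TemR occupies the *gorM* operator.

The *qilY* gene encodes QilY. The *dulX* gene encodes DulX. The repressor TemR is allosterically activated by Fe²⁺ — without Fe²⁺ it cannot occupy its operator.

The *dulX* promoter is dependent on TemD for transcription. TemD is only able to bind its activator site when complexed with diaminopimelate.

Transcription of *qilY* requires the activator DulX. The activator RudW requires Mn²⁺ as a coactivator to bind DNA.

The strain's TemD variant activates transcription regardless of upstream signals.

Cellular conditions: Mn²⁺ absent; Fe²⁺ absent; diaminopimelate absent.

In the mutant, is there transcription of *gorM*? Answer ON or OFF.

OFF

TemD is constitutively active in this strain.
No repressor is bound and TemD is active, so *dulX* is transcribed.
So DulX is produced and active.
No repressor is bound and DulX is active, so *qilY* is transcribed.
So QilY is produced and active.
Mn²⁺ is absent, so RudW is inactive.
Fe²⁺ is absent, so TemR is inactive.
Required activator RudW is absent, so *gorM* is not transcribed.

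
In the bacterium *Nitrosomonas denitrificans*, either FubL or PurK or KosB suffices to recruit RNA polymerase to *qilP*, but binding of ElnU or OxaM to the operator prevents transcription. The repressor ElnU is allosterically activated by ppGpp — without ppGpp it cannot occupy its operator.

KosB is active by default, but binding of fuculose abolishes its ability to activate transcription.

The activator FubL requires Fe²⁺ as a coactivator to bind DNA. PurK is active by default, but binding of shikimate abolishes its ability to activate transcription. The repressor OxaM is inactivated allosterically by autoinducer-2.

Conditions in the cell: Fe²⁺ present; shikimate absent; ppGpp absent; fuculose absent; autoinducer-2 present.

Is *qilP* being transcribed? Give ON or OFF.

ON

Fe²⁺ is present, so FubL is active.
ppGpp is absent, so ElnU is inactive.
Shikimate is absent, so PurK is active.
Autoinducer-2 is present, so OxaM is inactive.
Fuculose is absent, so KosB is active.
Activator FubL is present, so *qilP* is transcribed.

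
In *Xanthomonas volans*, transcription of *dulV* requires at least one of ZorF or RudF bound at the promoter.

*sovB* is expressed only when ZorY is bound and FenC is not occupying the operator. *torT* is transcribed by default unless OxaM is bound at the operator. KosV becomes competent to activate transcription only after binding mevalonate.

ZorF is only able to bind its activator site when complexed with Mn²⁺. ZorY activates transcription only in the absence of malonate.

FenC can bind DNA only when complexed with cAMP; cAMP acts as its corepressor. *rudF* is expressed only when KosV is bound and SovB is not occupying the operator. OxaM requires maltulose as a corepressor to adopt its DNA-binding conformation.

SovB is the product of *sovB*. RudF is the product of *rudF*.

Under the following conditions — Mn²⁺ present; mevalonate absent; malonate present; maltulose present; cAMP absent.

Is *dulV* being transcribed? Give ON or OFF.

ON

Mn²⁺ is present, so ZorF is active.
Mevalonate is absent, so KosV is inactive.
Malonate is present, so ZorY is inactive.
cAMP is absent, so FenC is inactive.
Required activator ZorY is absent, so *sovB* is not transcribed.
So SovB is not produced.
Required activator KosV is absent, so *rudF* is not transcribed.
So RudF is not produced.
Activator ZorF is present, so *dulV* is transcribed.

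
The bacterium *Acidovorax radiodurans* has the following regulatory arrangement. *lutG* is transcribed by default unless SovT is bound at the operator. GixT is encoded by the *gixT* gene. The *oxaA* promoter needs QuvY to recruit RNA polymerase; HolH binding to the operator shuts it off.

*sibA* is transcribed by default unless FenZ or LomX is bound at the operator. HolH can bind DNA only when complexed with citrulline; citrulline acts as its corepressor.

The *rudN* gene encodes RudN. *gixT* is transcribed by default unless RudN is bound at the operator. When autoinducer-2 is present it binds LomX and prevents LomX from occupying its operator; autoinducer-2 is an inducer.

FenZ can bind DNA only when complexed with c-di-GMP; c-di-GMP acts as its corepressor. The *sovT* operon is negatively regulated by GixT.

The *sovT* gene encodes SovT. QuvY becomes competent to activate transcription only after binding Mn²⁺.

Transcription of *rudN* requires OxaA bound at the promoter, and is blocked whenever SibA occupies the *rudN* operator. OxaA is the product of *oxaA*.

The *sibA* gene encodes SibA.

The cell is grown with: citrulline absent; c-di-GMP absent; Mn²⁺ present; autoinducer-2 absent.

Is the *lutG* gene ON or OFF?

Citrulline is absent, so HolH is inactive.
Mn²⁺ is present, so QuvY is active.
No repressor is bound and QuvY is active, so *oxaA* is transcribed.
So OxaA is produced and active.
c-di-GMP is absent, so FenZ is inactive.
Autoinducer-2 is absent, so LomX is active.
With repressor LomX bound, *sibA* is not transcribed.
So SibA is not produced.
No repressor is bound and OxaA is active, so *rudN* is transcribed.
So RudN is produced and active.
With repressor RudN bound, *gixT* is not transcribed.
So GixT is not produced.
With no repressor bound, *sovT* is transcribed.
So SovT is produced and active.
With repressor SovT bound, *lutG* is not transcribed.

OFF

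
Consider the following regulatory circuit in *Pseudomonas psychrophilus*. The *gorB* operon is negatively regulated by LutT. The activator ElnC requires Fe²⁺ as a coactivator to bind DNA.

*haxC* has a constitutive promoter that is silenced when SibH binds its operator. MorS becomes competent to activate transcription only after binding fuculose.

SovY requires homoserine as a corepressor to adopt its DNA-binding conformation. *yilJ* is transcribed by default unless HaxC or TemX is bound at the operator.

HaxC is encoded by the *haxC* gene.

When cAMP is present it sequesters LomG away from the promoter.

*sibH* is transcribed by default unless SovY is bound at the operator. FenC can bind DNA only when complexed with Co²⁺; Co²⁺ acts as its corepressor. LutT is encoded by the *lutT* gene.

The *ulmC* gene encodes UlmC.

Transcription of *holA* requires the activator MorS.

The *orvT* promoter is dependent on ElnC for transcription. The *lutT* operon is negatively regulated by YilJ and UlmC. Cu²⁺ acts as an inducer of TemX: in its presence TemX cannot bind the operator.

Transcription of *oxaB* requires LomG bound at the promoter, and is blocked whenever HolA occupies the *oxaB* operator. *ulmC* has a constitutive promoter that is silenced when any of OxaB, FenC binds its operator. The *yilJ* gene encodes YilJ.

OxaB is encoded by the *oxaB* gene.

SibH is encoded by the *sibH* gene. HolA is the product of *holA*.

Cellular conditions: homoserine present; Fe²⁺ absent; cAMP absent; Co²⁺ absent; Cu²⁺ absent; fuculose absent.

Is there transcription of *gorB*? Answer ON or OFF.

OFF

Homoserine is present, so SovY is active.
With repressor SovY bound, *sibH* is not transcribed.
So SibH is not produced.
With no repressor bound, *haxC* is transcribed.
So HaxC is produced and active.
Cu²⁺ is absent, so TemX is active.
With repressor HaxC bound, *yilJ* is not transcribed.
So YilJ is not produced.
Fuculose is absent, so MorS is inactive.
Required activator MorS is absent, so *holA* is not transcribed.
So HolA is not produced.
cAMP is absent, so LomG is active.
No repressor is bound and LomG is active, so *oxaB* is transcribed.
So OxaB is produced and active.
Co²⁺ is absent, so FenC is inactive.
With repressor OxaB bound, *ulmC* is not transcribed.
So UlmC is not produced.
With no repressor bound, *lutT* is transcribed.
So LutT is produced and active.
With repressor LutT bound, *gorB* is not transcribed.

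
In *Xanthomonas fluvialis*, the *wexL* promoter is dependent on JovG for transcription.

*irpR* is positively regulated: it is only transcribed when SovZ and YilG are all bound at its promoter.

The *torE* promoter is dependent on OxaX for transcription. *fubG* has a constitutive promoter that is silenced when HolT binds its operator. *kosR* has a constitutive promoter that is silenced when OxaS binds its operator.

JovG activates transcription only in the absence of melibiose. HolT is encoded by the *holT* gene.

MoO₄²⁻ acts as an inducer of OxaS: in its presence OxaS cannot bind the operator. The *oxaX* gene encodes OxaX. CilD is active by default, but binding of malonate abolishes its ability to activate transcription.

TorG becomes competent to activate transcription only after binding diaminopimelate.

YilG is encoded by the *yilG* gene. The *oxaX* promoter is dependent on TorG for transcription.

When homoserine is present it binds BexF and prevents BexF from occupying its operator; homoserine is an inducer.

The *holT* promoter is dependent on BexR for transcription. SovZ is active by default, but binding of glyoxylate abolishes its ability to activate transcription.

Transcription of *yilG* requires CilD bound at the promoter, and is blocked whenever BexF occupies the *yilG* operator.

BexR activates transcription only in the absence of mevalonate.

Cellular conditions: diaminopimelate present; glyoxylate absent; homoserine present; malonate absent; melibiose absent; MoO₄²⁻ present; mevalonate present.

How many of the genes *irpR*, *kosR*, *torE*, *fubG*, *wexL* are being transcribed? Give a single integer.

5

Glyoxylate is absent, so SovZ is active.
Malonate is absent, so CilD is active.
Homoserine is present, so BexF is inactive.
No repressor is bound and CilD is active, so *yilG* is transcribed.
So YilG is produced and active.
No repressor is bound and SovZ and YilG are active, so *irpR* is transcribed.
→ *irpR* is ON.
MoO₄²⁻ is present, so OxaS is inactive.
With no repressor bound, *kosR* is transcribed.
→ *kosR* is ON.
Diaminopimelate is present, so TorG is active.
No repressor is bound and TorG is active, so *oxaX* is transcribed.
So OxaX is produced and active.
No repressor is bound and OxaX is active, so *torE* is transcribed.
→ *torE* is ON.
Mevalonate is present, so BexR is inactive.
Required activator BexR is absent, so *holT* is not transcribed.
So HolT is not produced.
With no repressor bound, *fubG* is transcribed.
→ *fubG* is ON.
Melibiose is absent, so JovG is active.
No repressor is bound and JovG is active, so *wexL* is transcribed.
→ *wexL* is ON.
5 of the 5 genes are transcribed.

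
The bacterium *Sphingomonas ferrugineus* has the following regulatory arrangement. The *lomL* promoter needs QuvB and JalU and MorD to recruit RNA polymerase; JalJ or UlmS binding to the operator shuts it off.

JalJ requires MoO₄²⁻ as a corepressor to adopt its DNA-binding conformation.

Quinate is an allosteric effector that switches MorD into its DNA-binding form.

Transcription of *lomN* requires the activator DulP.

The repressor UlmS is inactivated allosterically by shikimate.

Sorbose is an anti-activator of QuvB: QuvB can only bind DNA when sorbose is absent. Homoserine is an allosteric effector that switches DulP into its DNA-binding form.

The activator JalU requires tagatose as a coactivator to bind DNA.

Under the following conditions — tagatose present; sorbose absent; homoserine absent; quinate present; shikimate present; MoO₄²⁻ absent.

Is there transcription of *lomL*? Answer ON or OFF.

Sorbose is absent, so QuvB is active.
Tagatose is present, so JalU is active.
Quinate is present, so MorD is active.
MoO₄²⁻ is absent, so JalJ is inactive.
Shikimate is present, so UlmS is inactive.
No repressor is bound and QuvB and JalU and MorD are active, so *lomL* is transcribed.

ON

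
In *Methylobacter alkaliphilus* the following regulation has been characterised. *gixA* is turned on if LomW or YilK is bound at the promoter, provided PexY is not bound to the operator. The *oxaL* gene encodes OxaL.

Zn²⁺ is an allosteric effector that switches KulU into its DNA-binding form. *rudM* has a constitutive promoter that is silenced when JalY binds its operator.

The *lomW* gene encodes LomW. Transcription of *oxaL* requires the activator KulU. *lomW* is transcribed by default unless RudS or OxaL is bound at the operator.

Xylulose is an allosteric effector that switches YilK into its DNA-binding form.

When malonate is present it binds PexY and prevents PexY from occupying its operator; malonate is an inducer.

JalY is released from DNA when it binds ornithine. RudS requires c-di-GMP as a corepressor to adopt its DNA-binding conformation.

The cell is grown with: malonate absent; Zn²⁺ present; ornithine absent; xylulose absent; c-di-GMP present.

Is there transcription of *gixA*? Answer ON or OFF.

Malonate is absent, so PexY is active.
c-di-GMP is present, so RudS is active.
Zn²⁺ is present, so KulU is active.
No repressor is bound and KulU is active, so *oxaL* is transcribed.
So OxaL is produced and active.
With repressor RudS bound, *lomW* is not transcribed.
So LomW is not produced.
Xylulose is absent, so YilK is inactive.
With repressor PexY bound, *gixA* is not transcribed.

OFF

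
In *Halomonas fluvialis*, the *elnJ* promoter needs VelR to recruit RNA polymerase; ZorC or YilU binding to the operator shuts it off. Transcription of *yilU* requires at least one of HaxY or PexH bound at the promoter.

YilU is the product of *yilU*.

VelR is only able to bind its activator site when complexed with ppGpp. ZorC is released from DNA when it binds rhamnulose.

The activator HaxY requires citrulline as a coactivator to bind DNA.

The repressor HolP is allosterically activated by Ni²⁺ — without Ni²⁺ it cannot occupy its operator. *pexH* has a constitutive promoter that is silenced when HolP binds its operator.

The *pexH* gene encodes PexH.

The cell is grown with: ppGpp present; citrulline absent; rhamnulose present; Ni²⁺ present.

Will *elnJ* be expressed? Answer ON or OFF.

ON

Rhamnulose is present, so ZorC is inactive.
Citrulline is absent, so HaxY is inactive.
Ni²⁺ is present, so HolP is active.
With repressor HolP bound, *pexH* is not transcribed.
So PexH is not produced.
No activator is available at the *yilU* promoter, so *yilU* is not transcribed.
So YilU is not produced.
ppGpp is present, so VelR is active.
No repressor is bound and VelR is active, so *elnJ* is transcribed.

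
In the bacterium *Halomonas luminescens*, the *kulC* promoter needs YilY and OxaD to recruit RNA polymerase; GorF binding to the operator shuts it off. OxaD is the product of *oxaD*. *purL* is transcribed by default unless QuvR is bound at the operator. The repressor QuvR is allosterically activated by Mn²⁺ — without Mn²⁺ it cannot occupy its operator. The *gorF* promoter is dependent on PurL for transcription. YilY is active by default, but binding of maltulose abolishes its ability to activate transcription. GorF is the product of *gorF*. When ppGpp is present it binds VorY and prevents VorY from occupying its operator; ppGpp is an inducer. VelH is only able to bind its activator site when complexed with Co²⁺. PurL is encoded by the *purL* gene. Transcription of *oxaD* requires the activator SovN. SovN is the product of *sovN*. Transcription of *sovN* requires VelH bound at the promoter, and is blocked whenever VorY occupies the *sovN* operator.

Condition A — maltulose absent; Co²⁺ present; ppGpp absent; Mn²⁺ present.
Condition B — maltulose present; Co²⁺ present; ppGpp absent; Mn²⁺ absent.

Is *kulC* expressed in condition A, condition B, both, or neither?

neither

Condition A:
Maltulose is absent, so YilY is active.
Co²⁺ is present, so VelH is active.
ppGpp is absent, so VorY is active.
With repressor VorY bound, *sovN* is not transcribed.
So SovN is not produced.
Required activator SovN is absent, so *oxaD* is not transcribed.
So OxaD is not produced.
Mn²⁺ is present, so QuvR is active.
With repressor QuvR bound, *purL* is not transcribed.
So PurL is not produced.
Required activator PurL is absent, so *gorF* is not transcribed.
So GorF is not produced.
Required activator OxaD is absent, so *kulC* is not transcribed.
→ *kulC* is OFF in A.
Condition B:
Maltulose is present, so YilY is inactive.
Co²⁺ is present, so VelH is active.
ppGpp is absent, so VorY is active.
With repressor VorY bound, *sovN* is not transcribed.
So SovN is not produced.
Required activator SovN is absent, so *oxaD* is not transcribed.
So OxaD is not produced.
Mn²⁺ is absent, so QuvR is inactive.
With no repressor bound, *purL* is transcribed.
So PurL is produced and active.
No repressor is bound and PurL is active, so *gorF* is transcribed.
So GorF is produced and active.
With repressor GorF bound, *kulC* is not transcribed.
→ *kulC* is OFF in B.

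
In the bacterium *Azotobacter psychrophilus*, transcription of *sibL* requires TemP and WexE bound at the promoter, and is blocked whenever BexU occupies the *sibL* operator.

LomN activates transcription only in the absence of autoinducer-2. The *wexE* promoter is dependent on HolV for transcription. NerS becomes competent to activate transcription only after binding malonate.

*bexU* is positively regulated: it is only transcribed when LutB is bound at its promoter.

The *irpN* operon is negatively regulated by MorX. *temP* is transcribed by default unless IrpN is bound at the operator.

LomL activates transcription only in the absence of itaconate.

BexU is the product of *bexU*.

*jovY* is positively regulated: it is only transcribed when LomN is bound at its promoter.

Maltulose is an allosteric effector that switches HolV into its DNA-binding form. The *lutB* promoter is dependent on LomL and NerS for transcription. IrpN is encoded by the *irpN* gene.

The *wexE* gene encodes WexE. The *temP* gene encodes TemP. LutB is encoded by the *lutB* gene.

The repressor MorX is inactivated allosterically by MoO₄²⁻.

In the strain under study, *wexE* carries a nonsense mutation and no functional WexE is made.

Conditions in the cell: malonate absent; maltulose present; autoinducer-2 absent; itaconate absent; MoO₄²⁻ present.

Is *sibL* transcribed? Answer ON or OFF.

MoO₄²⁻ is present, so MorX is inactive.
With no repressor bound, *irpN* is transcribed.
So IrpN is produced and active.
With repressor IrpN bound, *temP* is not transcribed.
So TemP is not produced.
WexE is non-functional in this strain, so it has no effect.
Itaconate is absent, so LomL is active.
Malonate is absent, so NerS is inactive.
Required activator NerS is absent, so *lutB* is not transcribed.
So LutB is not produced.
Required activator LutB is absent, so *bexU* is not transcribed.
So BexU is not produced.
Required activator TemP is absent, so *sibL* is not transcribed.

OFF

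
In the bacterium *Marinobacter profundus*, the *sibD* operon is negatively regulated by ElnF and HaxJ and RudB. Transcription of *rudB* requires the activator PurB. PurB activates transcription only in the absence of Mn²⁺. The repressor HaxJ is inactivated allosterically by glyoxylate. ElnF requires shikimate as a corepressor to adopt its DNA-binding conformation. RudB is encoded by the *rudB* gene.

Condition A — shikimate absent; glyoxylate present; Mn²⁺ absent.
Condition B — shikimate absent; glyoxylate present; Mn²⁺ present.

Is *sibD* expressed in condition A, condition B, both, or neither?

B only

Condition A:
Shikimate is absent, so ElnF is inactive.
Glyoxylate is present, so HaxJ is inactive.
Mn²⁺ is absent, so PurB is active.
No repressor is bound and PurB is active, so *rudB* is transcribed.
So RudB is produced and active.
With repressor RudB bound, *sibD* is not transcribed.
→ *sibD* is OFF in A.
Condition B:
Shikimate is absent, so ElnF is inactive.
Glyoxylate is present, so HaxJ is inactive.
Mn²⁺ is present, so PurB is inactive.
Required activator PurB is absent, so *rudB* is not transcribed.
So RudB is not produced.
With no repressor bound, *sibD* is transcribed.
→ *sibD* is ON in B.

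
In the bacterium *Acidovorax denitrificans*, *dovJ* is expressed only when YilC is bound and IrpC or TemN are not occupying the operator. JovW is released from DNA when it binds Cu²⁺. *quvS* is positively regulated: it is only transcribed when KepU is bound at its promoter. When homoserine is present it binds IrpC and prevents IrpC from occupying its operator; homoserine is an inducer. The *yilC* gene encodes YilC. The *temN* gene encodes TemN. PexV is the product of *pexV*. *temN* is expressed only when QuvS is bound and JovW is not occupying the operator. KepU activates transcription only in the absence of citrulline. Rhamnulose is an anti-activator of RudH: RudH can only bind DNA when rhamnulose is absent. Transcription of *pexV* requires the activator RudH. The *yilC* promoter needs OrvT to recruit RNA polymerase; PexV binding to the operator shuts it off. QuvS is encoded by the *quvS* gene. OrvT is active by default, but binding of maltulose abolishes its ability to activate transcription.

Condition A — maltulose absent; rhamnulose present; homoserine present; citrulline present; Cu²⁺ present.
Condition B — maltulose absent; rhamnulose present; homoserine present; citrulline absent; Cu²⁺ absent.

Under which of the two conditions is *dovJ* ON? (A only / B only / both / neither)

both

Condition A:
Maltulose is absent, so OrvT is active.
Rhamnulose is present, so RudH is inactive.
Required activator RudH is absent, so *pexV* is not transcribed.
So PexV is not produced.
No repressor is bound and OrvT is active, so *yilC* is transcribed.
So YilC is produced and active.
Homoserine is present, so IrpC is inactive.
Citrulline is present, so KepU is inactive.
Required activator KepU is absent, so *quvS* is not transcribed.
So QuvS is not produced.
Cu²⁺ is present, so JovW is inactive.
Required activator QuvS is absent, so *temN* is not transcribed.
So TemN is not produced.
No repressor is bound and YilC is active, so *dovJ* is transcribed.
→ *dovJ* is ON in A.
Condition B:
Maltulose is absent, so OrvT is active.
Rhamnulose is present, so RudH is inactive.
Required activator RudH is absent, so *pexV* is not transcribed.
So PexV is not produced.
No repressor is bound and OrvT is active, so *yilC* is transcribed.
So YilC is produced and active.
Homoserine is present, so IrpC is inactive.
Citrulline is absent, so KepU is active.
No repressor is bound and KepU is active, so *quvS* is transcribed.
So QuvS is produced and active.
Cu²⁺ is absent, so JovW is active.
With repressor JovW bound, *temN* is not transcribed.
So TemN is not produced.
No repressor is bound and YilC is active, so *dovJ* is transcribed.
→ *dovJ* is ON in B.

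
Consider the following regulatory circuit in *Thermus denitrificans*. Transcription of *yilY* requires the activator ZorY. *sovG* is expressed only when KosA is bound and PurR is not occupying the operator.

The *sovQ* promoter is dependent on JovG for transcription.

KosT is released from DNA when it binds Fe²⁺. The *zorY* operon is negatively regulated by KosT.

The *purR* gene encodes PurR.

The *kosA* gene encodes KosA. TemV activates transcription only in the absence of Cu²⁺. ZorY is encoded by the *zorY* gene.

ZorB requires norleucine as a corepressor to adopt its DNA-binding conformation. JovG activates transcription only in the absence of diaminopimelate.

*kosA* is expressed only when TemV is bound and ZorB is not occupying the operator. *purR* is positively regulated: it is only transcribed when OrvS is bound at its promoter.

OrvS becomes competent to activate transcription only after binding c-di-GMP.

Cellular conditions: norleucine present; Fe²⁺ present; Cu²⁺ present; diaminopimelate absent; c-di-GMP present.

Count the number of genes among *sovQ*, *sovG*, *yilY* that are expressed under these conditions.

2

Diaminopimelate is absent, so JovG is active.
No repressor is bound and JovG is active, so *sovQ* is transcribed.
→ *sovQ* is ON.
c-di-GMP is present, so OrvS is active.
No repressor is bound and OrvS is active, so *purR* is transcribed.
So PurR is produced and active.
Cu²⁺ is present, so TemV is inactive.
Norleucine is present, so ZorB is active.
With repressor ZorB bound, *kosA* is not transcribed.
So KosA is not produced.
With repressor PurR bound, *sovG* is not transcribed.
→ *sovG* is OFF.
Fe²⁺ is present, so KosT is inactive.
With no repressor bound, *zorY* is transcribed.
So ZorY is produced and active.
No repressor is bound and ZorY is active, so *yilY* is transcribed.
→ *yilY* is ON.
2 of the 3 genes are transcribed.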